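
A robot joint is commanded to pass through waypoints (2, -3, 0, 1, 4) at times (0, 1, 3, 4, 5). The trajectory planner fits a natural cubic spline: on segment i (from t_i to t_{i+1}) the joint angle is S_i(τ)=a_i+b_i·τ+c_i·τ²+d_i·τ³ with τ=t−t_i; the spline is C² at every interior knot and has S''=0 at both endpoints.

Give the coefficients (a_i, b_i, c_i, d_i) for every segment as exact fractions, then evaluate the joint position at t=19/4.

Δ: Δ0=-5, Δ1=3/2, Δ2=1, Δ3=3
row 1: diag=6, rhs=39; c'=1/3, d'=13/2
row 2: denom=6−2·1/3=16/3; d'=(-3−2·13/2)/(16/3)=-3
row 3: denom=4−1·3/16=61/16; d'=(12−1·-3)/(61/16)=240/61
back: M3=240/61
back: M2=-3−3/16·240/61=-228/61
back: M1=13/2−1/3·-228/61=945/122
M: M0=0, M1=945/122, M2=-228/61, M3=240/61, M4=0
seg 0: a=2, c=M0/2=0, d=(M1−M0)/(6·1)=315/244, b=Δ0−h0·(2M0+M1)/6=-1535/244
seg 1: a=-3, c=M1/2=945/244, d=(M2−M1)/(6·2)=-467/488, b=Δ1−h1·(2M1+M2)/6=-295/122
seg 2: a=0, c=M2/2=-114/61, d=(M3−M2)/(6·1)=78/61, b=Δ2−h2·(2M2+M3)/6=97/61
seg 3: a=1, c=M3/2=120/61, d=(M4−M3)/(6·1)=-40/61, b=Δ3−h3·(2M3+M4)/6=103/61
t_q=19/4 → seg 3, τ=3/4; S=1+103/61·τ+120/61·τ²+-40/61·τ³=1511/488

  seg 0: a=2 b=-1535/244 c=0 d=315/244
  seg 1: a=-3 b=-295/122 c=945/244 d=-467/488
  seg 2: a=0 b=97/61 c=-114/61 d=78/61
  seg 3: a=1 b=103/61 c=120/61 d=-40/61
S(19/4) = 1511/488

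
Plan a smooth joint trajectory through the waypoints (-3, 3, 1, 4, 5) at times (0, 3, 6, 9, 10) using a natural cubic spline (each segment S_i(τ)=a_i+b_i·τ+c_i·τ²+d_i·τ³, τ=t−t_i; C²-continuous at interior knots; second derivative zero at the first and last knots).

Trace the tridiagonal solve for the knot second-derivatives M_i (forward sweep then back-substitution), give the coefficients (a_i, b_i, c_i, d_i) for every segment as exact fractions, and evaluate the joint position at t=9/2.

  seg 0: a=-3 b=230/81 c=0 d=-68/729
  seg 1: a=3 b=26/81 c=-68/81 d=124/729
  seg 2: a=1 b=-10/81 c=56/81 d=-77/729
  seg 3: a=4 b=95/81 c=-7/27 d=7/81
S(9/2) = 13/6

Δ: Δ0=2, Δ1=-2/3, Δ2=1, Δ3=1
row 1: diag=12, rhs=-16; c'=1/4, d'=-4/3
row 2: denom=12−3·1/4=45/4; d'=(10−3·-4/3)/(45/4)=56/45
row 3: denom=8−3·4/15=36/5; d'=(0−3·56/45)/(36/5)=-14/27
back: M3=-14/27
back: M2=56/45−4/15·-14/27=112/81
back: M1=-4/3−1/4·112/81=-136/81
M: M0=0, M1=-136/81, M2=112/81, M3=-14/27, M4=0
seg 0: a=-3, c=M0/2=0, d=(M1−M0)/(6·3)=-68/729, b=Δ0−h0·(2M0+M1)/6=230/81
seg 1: a=3, c=M1/2=-68/81, d=(M2−M1)/(6·3)=124/729, b=Δ1−h1·(2M1+M2)/6=26/81
seg 2: a=1, c=M2/2=56/81, d=(M3−M2)/(6·3)=-77/729, b=Δ2−h2·(2M2+M3)/6=-10/81
seg 3: a=4, c=M3/2=-7/27, d=(M4−M3)/(6·1)=7/81, b=Δ3−h3·(2M3+M4)/6=95/81
t_q=9/2 → seg 1, τ=3/2; S=3+26/81·τ+-68/81·τ²+124/729·τ³=13/6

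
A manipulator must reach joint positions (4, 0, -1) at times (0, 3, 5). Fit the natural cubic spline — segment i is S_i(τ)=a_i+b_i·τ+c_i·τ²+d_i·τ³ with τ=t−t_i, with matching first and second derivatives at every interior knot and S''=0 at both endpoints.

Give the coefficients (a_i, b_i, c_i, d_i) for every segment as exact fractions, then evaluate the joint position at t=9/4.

  seg 0: a=4 b=-19/12 c=0 d=1/36
  seg 1: a=0 b=-5/6 c=1/4 d=-1/24
S(9/4) = 193/256

Δ: Δ0=-4/3, Δ1=-1/2
row 1: diag=10, rhs=5; c'=1/5, d'=1/2
back: M1=1/2
M: M0=0, M1=1/2, M2=0
seg 0: a=4, c=M0/2=0, d=(M1−M0)/(6·3)=1/36, b=Δ0−h0·(2M0+M1)/6=-19/12
seg 1: a=0, c=M1/2=1/4, d=(M2−M1)/(6·2)=-1/24, b=Δ1−h1·(2M1+M2)/6=-5/6
t_q=9/4 → seg 0, τ=9/4; S=4+-19/12·τ+0·τ²+1/36·τ³=193/256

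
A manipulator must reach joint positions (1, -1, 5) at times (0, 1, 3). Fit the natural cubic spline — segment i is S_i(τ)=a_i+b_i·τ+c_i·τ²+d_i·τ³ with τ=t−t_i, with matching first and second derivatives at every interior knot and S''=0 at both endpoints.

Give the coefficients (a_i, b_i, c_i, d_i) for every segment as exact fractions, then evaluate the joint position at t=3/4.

  seg 0: a=1 b=-17/6 c=0 d=5/6
  seg 1: a=-1 b=-1/3 c=5/2 d=-5/12
S(3/4) = -99/128

Δ: Δ0=-2, Δ1=3
row 1: diag=6, rhs=30; c'=1/3, d'=5
back: M1=5
M: M0=0, M1=5, M2=0
seg 0: a=1, c=M0/2=0, d=(M1−M0)/(6·1)=5/6, b=Δ0−h0·(2M0+M1)/6=-17/6
seg 1: a=-1, c=M1/2=5/2, d=(M2−M1)/(6·2)=-5/12, b=Δ1−h1·(2M1+M2)/6=-1/3
t_q=3/4 → seg 0, τ=3/4; S=1+-17/6·τ+0·τ²+5/6·τ³=-99/128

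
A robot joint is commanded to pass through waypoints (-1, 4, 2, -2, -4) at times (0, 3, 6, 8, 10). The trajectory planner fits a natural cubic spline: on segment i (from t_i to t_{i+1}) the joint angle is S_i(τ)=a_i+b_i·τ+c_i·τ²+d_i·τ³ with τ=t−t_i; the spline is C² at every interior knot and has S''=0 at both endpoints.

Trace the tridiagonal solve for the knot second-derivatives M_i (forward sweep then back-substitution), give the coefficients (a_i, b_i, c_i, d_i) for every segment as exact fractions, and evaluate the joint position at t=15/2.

  seg 0: a=-1 b=303/140 c=0 d=-209/3780
  seg 1: a=4 b=47/70 c=-209/420 d=13/756
  seg 2: a=2 b=-37/20 c=-12/35 d=15/112
  seg 3: a=-2 b=-113/70 c=129/280 d=-43/560
S(15/2) = -4903/4480

Δ: Δ0=5/3, Δ1=-2/3, Δ2=-2, Δ3=-1
row 1: diag=12, rhs=-14; c'=1/4, d'=-7/6
row 2: denom=10−3·1/4=37/4; d'=(-8−3·-7/6)/(37/4)=-18/37
row 3: denom=8−2·8/37=280/37; d'=(6−2·-18/37)/(280/37)=129/140
back: M3=129/140
back: M2=-18/37−8/37·129/140=-24/35
back: M1=-7/6−1/4·-24/35=-209/210
M: M0=0, M1=-209/210, M2=-24/35, M3=129/140, M4=0
seg 0: a=-1, c=M0/2=0, d=(M1−M0)/(6·3)=-209/3780, b=Δ0−h0·(2M0+M1)/6=303/140
seg 1: a=4, c=M1/2=-209/420, d=(M2−M1)/(6·3)=13/756, b=Δ1−h1·(2M1+M2)/6=47/70
seg 2: a=2, c=M2/2=-12/35, d=(M3−M2)/(6·2)=15/112, b=Δ2−h2·(2M2+M3)/6=-37/20
seg 3: a=-2, c=M3/2=129/280, d=(M4−M3)/(6·2)=-43/560, b=Δ3−h3·(2M3+M4)/6=-113/70
t_q=15/2 → seg 2, τ=3/2; S=2+-37/20·τ+-12/35·τ²+15/112·τ³=-4903/4480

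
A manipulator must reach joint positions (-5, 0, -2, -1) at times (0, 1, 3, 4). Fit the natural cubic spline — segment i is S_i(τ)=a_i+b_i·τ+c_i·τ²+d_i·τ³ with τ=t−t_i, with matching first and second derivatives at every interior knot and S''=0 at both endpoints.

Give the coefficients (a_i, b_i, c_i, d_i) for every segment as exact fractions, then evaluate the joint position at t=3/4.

  seg 0: a=-5 b=25/4 c=0 d=-5/4
  seg 1: a=0 b=5/2 c=-15/4 d=1
  seg 2: a=-2 b=-1/2 c=9/4 d=-3/4
S(3/4) = -215/256

Δ: Δ0=5, Δ1=-1, Δ2=1
row 1: diag=6, rhs=-36; c'=1/3, d'=-6
row 2: denom=6−2·1/3=16/3; d'=(12−2·-6)/(16/3)=9/2
back: M2=9/2
back: M1=-6−1/3·9/2=-15/2
M: M0=0, M1=-15/2, M2=9/2, M3=0
seg 0: a=-5, c=M0/2=0, d=(M1−M0)/(6·1)=-5/4, b=Δ0−h0·(2M0+M1)/6=25/4
seg 1: a=0, c=M1/2=-15/4, d=(M2−M1)/(6·2)=1, b=Δ1−h1·(2M1+M2)/6=5/2
seg 2: a=-2, c=M2/2=9/4, d=(M3−M2)/(6·1)=-3/4, b=Δ2−h2·(2M2+M3)/6=-1/2
t_q=3/4 → seg 0, τ=3/4; S=-5+25/4·τ+0·τ²+-5/4·τ³=-215/256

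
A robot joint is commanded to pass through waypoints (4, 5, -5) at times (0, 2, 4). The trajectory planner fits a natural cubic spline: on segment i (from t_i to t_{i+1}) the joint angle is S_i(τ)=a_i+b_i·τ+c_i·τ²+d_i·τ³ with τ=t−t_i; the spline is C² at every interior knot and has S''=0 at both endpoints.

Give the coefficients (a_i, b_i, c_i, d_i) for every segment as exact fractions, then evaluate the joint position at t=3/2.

Δ: Δ0=1/2, Δ1=-5
row 1: diag=8, rhs=-33; c'=1/4, d'=-33/8
back: M1=-33/8
M: M0=0, M1=-33/8, M2=0
seg 0: a=4, c=M0/2=0, d=(M1−M0)/(6·2)=-11/32, b=Δ0−h0·(2M0+M1)/6=15/8
seg 1: a=5, c=M1/2=-33/16, d=(M2−M1)/(6·2)=11/32, b=Δ1−h1·(2M1+M2)/6=-9/4
t_q=3/2 → seg 0, τ=3/2; S=4+15/8·τ+0·τ²+-11/32·τ³=1447/256

  seg 0: a=4 b=15/8 c=0 d=-11/32
  seg 1: a=5 b=-9/4 c=-33/16 d=11/32
S(3/2) = 1447/256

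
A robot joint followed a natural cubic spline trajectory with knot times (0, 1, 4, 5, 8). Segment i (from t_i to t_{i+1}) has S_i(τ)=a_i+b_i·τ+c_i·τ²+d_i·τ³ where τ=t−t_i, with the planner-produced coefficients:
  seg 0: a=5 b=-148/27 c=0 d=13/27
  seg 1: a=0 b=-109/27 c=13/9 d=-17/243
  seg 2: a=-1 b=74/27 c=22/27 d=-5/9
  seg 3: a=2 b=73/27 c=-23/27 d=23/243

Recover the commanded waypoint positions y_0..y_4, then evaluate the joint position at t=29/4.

y_0 = S_0(0) = a_0 = 5
y_1 = S_1(0) = a_1 = 0
y_2 = S_2(0) = a_2 = -1
y_3 = S_3(0) = a_3 = 2
y_4 = S_3(3) = 5
t_q=29/4 is in segment 3 (τ=9/4); S_3(τ)=931/192

y_0=5 y_1=0 y_2=-1 y_3=2 y_4=5
S(29/4) = 931/192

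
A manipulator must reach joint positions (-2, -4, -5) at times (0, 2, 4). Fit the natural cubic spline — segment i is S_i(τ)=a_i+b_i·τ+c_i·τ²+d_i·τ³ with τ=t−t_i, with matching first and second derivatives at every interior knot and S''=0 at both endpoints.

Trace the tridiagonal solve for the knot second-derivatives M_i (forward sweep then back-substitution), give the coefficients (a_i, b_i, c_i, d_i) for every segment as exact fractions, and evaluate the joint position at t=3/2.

Δ: Δ0=-1, Δ1=-1/2
row 1: diag=8, rhs=3; c'=1/4, d'=3/8
back: M1=3/8
M: M0=0, M1=3/8, M2=0
seg 0: a=-2, c=M0/2=0, d=(M1−M0)/(6·2)=1/32, b=Δ0−h0·(2M0+M1)/6=-9/8
seg 1: a=-4, c=M1/2=3/16, d=(M2−M1)/(6·2)=-1/32, b=Δ1−h1·(2M1+M2)/6=-3/4
t_q=3/2 → seg 0, τ=3/2; S=-2+-9/8·τ+0·τ²+1/32·τ³=-917/256

  seg 0: a=-2 b=-9/8 c=0 d=1/32
  seg 1: a=-4 b=-3/4 c=3/16 d=-1/32
S(3/2) = -917/256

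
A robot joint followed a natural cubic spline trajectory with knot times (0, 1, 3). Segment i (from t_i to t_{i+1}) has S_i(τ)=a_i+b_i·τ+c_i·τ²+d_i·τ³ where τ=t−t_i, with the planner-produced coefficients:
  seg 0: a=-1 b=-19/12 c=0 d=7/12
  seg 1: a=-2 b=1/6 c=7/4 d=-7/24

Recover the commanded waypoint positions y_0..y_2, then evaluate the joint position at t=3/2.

y_0=-1 y_1=-2 y_2=3
S(3/2) = -97/64

y_0 = S_0(0) = a_0 = -1
y_1 = S_1(0) = a_1 = -2
y_2 = S_1(2) = 3
t_q=3/2 is in segment 1 (τ=1/2); S_1(τ)=-97/64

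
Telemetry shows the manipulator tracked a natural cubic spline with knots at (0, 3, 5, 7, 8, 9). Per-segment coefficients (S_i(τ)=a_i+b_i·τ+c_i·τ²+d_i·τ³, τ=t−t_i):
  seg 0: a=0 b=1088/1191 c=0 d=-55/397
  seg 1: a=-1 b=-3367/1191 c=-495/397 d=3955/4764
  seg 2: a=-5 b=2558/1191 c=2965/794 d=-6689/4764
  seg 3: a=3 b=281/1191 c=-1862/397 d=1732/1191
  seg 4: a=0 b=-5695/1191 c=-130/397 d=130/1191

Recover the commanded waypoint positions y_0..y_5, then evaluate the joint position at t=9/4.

y_0 = S_0(0) = a_0 = 0
y_1 = S_1(0) = a_1 = -1
y_2 = S_2(0) = a_2 = -5
y_3 = S_3(0) = a_3 = 3
y_4 = S_4(0) = a_4 = 0
y_5 = S_4(1) = -5
t_q=9/4 is in segment 0 (τ=9/4); S_0(τ)=12129/25408

y_0=0 y_1=-1 y_2=-5 y_3=3 y_4=0 y_5=-5
S(9/4) = 12129/25408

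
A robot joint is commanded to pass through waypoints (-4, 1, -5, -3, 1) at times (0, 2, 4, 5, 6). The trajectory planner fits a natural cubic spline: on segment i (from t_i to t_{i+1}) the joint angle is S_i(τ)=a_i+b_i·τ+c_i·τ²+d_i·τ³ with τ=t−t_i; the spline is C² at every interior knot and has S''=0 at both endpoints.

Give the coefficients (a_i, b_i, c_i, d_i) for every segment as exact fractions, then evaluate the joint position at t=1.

Δ: Δ0=5/2, Δ1=-3, Δ2=2, Δ3=4
row 1: diag=8, rhs=-33; c'=1/4, d'=-33/8
row 2: denom=6−2·1/4=11/2; d'=(30−2·-33/8)/(11/2)=153/22
row 3: denom=4−1·2/11=42/11; d'=(12−1·153/22)/(42/11)=37/28
back: M3=37/28
back: M2=153/22−2/11·37/28=47/7
back: M1=-33/8−1/4·47/7=-325/56
M: M0=0, M1=-325/56, M2=47/7, M3=37/28, M4=0
seg 0: a=-4, c=M0/2=0, d=(M1−M0)/(6·2)=-325/672, b=Δ0−h0·(2M0+M1)/6=745/168
seg 1: a=1, c=M1/2=-325/112, d=(M2−M1)/(6·2)=701/672, b=Δ1−h1·(2M1+M2)/6=-115/84
seg 2: a=-5, c=M2/2=47/14, d=(M3−M2)/(6·1)=-151/168, b=Δ2−h2·(2M2+M3)/6=-11/24
seg 3: a=-3, c=M3/2=37/56, d=(M4−M3)/(6·1)=-37/168, b=Δ3−h3·(2M3+M4)/6=299/84
t_q=1 → seg 0, τ=1; S=-4+745/168·τ+0·τ²+-325/672·τ³=-11/224

  seg 0: a=-4 b=745/168 c=0 d=-325/672
  seg 1: a=1 b=-115/84 c=-325/112 d=701/672
  seg 2: a=-5 b=-11/24 c=47/14 d=-151/168
  seg 3: a=-3 b=299/84 c=37/56 d=-37/168
S(1) = -11/224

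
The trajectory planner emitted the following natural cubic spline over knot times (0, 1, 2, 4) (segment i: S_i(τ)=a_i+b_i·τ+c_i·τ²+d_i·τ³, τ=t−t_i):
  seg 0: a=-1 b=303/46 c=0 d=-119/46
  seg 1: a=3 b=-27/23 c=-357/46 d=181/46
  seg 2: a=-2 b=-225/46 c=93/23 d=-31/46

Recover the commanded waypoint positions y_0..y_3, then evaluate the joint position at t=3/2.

y_0 = S_0(0) = a_0 = -1
y_1 = S_1(0) = a_1 = 3
y_2 = S_2(0) = a_2 = -2
y_3 = S_2(2) = -1
t_q=3/2 is in segment 1 (τ=1/2); S_1(τ)=355/368

y_0=-1 y_1=3 y_2=-2 y_3=-1
S(3/2) = 355/368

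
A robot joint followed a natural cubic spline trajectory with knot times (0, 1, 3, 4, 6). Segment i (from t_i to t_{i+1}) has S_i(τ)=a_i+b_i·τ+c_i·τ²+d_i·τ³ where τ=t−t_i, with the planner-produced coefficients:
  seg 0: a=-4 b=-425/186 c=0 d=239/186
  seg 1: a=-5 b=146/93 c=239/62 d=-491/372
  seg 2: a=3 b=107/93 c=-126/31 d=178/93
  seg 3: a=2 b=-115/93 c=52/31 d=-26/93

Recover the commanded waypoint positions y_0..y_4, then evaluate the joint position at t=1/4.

y_0 = S_0(0) = a_0 = -4
y_1 = S_1(0) = a_1 = -5
y_2 = S_2(0) = a_2 = 3
y_3 = S_3(0) = a_3 = 2
y_4 = S_3(2) = 4
t_q=1/4 is in segment 0 (τ=1/4); S_0(τ)=-18059/3968

y_0=-4 y_1=-5 y_2=3 y_3=2 y_4=4
S(1/4) = -18059/3968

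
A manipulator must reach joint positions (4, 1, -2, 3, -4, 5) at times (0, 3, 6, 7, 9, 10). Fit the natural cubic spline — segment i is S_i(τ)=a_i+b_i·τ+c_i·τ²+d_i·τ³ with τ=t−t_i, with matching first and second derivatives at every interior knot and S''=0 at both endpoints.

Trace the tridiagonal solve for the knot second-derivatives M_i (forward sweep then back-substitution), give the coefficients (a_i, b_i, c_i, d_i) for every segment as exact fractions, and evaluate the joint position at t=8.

  seg 0: a=4 b=-25/226 c=0 d=-67/678
  seg 1: a=1 b=-314/113 c=-201/226 d=335/678
  seg 2: a=-2 b=1181/226 c=402/113 d=-855/226
  seg 3: a=3 b=112/113 c=-1761/226 d=2507/904
  seg 4: a=-4 b=701/226 c=3999/452 d=-1333/452
S(8) = -929/904

Δ: Δ0=-1, Δ1=-1, Δ2=5, Δ3=-7/2, Δ4=9
row 1: diag=12, rhs=0; c'=1/4, d'=0
row 2: denom=8−3·1/4=29/4; d'=(36−3·0)/(29/4)=144/29
row 3: denom=6−1·4/29=170/29; d'=(-51−1·144/29)/(170/29)=-1623/170
row 4: denom=6−2·29/85=452/85; d'=(75−2·-1623/170)/(452/85)=3999/226
back: M4=3999/226
back: M3=-1623/170−29/85·3999/226=-1761/113
back: M2=144/29−4/29·-1761/113=804/113
back: M1=0−1/4·804/113=-201/113
M: M0=0, M1=-201/113, M2=804/113, M3=-1761/113, M4=3999/226, M5=0
seg 0: a=4, c=M0/2=0, d=(M1−M0)/(6·3)=-67/678, b=Δ0−h0·(2M0+M1)/6=-25/226
seg 1: a=1, c=M1/2=-201/226, d=(M2−M1)/(6·3)=335/678, b=Δ1−h1·(2M1+M2)/6=-314/113
seg 2: a=-2, c=M2/2=402/113, d=(M3−M2)/(6·1)=-855/226, b=Δ2−h2·(2M2+M3)/6=1181/226
seg 3: a=3, c=M3/2=-1761/226, d=(M4−M3)/(6·2)=2507/904, b=Δ3−h3·(2M3+M4)/6=112/113
seg 4: a=-4, c=M4/2=3999/452, d=(M5−M4)/(6·1)=-1333/452, b=Δ4−h4·(2M4+M5)/6=701/226
t_q=8 → seg 3, τ=1; S=3+112/113·τ+-1761/226·τ²+2507/904·τ³=-929/904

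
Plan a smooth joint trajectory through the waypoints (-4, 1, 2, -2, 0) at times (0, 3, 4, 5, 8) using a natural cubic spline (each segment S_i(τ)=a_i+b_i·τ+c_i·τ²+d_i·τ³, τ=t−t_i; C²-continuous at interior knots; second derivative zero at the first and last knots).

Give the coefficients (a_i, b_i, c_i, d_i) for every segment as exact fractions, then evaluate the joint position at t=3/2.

  seg 0: a=-4 b=41/30 c=0 d=1/30
  seg 1: a=1 b=34/15 c=3/10 d=-47/30
  seg 2: a=2 b=-11/6 c=-22/5 d=67/30
  seg 3: a=-2 b=-59/15 c=23/10 d=-23/90
S(3/2) = -147/80

Δ: Δ0=5/3, Δ1=1, Δ2=-4, Δ3=2/3
row 1: diag=8, rhs=-4; c'=1/8, d'=-1/2
row 2: denom=4−1·1/8=31/8; d'=(-30−1·-1/2)/(31/8)=-236/31
row 3: denom=8−1·8/31=240/31; d'=(28−1·-236/31)/(240/31)=23/5
back: M3=23/5
back: M2=-236/31−8/31·23/5=-44/5
back: M1=-1/2−1/8·-44/5=3/5
M: M0=0, M1=3/5, M2=-44/5, M3=23/5, M4=0
seg 0: a=-4, c=M0/2=0, d=(M1−M0)/(6·3)=1/30, b=Δ0−h0·(2M0+M1)/6=41/30
seg 1: a=1, c=M1/2=3/10, d=(M2−M1)/(6·1)=-47/30, b=Δ1−h1·(2M1+M2)/6=34/15
seg 2: a=2, c=M2/2=-22/5, d=(M3−M2)/(6·1)=67/30, b=Δ2−h2·(2M2+M3)/6=-11/6
seg 3: a=-2, c=M3/2=23/10, d=(M4−M3)/(6·3)=-23/90, b=Δ3−h3·(2M3+M4)/6=-59/15
t_q=3/2 → seg 0, τ=3/2; S=-4+41/30·τ+0·τ²+1/30·τ³=-147/80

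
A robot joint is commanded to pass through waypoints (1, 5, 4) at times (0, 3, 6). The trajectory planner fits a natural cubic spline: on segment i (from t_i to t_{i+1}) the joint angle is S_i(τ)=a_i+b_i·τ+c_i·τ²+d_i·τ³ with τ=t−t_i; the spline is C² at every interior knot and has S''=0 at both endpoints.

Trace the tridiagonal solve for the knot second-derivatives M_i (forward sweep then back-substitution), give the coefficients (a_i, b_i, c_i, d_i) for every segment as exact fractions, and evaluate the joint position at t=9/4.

Δ: Δ0=4/3, Δ1=-1/3
row 1: diag=12, rhs=-10; c'=1/4, d'=-5/6
back: M1=-5/6
M: M0=0, M1=-5/6, M2=0
seg 0: a=1, c=M0/2=0, d=(M1−M0)/(6·3)=-5/108, b=Δ0−h0·(2M0+M1)/6=7/4
seg 1: a=5, c=M1/2=-5/12, d=(M2−M1)/(6·3)=5/108, b=Δ1−h1·(2M1+M2)/6=1/2
t_q=9/4 → seg 0, τ=9/4; S=1+7/4·τ+0·τ²+-5/108·τ³=1129/256

  seg 0: a=1 b=7/4 c=0 d=-5/108
  seg 1: a=5 b=1/2 c=-5/12 d=5/108
S(9/4) = 1129/256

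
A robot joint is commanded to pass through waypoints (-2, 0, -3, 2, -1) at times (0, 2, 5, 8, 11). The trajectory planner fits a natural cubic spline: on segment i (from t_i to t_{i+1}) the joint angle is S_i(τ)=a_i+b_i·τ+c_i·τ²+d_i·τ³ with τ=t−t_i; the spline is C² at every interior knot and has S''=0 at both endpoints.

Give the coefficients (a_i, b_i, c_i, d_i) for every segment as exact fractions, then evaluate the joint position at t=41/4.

  seg 0: a=-2 b=337/207 c=0 d=-65/414
  seg 1: a=0 b=-53/207 c=-65/69 d=431/1863
  seg 2: a=-3 b=70/207 c=236/207 d=-433/1863
  seg 3: a=2 b=187/207 c=-197/207 d=197/1863
S(41/4) = 617/1472

Δ: Δ0=1, Δ1=-1, Δ2=5/3, Δ3=-1
row 1: diag=10, rhs=-12; c'=3/10, d'=-6/5
row 2: denom=12−3·3/10=111/10; d'=(16−3·-6/5)/(111/10)=196/111
row 3: denom=12−3·10/37=414/37; d'=(-16−3·196/111)/(414/37)=-394/207
back: M3=-394/207
back: M2=196/111−10/37·-394/207=472/207
back: M1=-6/5−3/10·472/207=-130/69
M: M0=0, M1=-130/69, M2=472/207, M3=-394/207, M4=0
seg 0: a=-2, c=M0/2=0, d=(M1−M0)/(6·2)=-65/414, b=Δ0−h0·(2M0+M1)/6=337/207
seg 1: a=0, c=M1/2=-65/69, d=(M2−M1)/(6·3)=431/1863, b=Δ1−h1·(2M1+M2)/6=-53/207
seg 2: a=-3, c=M2/2=236/207, d=(M3−M2)/(6·3)=-433/1863, b=Δ2−h2·(2M2+M3)/6=70/207
seg 3: a=2, c=M3/2=-197/207, d=(M4−M3)/(6·3)=197/1863, b=Δ3−h3·(2M3+M4)/6=187/207
t_q=41/4 → seg 3, τ=9/4; S=2+187/207·τ+-197/207·τ²+197/1863·τ³=617/1472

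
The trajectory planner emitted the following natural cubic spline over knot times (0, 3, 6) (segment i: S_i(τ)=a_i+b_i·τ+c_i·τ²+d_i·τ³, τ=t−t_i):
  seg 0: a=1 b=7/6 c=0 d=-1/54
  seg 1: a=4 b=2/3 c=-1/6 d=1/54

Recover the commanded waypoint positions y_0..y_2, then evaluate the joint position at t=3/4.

y_0=1 y_1=4 y_2=5
S(3/4) = 239/128

y_0 = S_0(0) = a_0 = 1
y_1 = S_1(0) = a_1 = 4
y_2 = S_1(3) = 5
t_q=3/4 is in segment 0 (τ=3/4); S_0(τ)=239/128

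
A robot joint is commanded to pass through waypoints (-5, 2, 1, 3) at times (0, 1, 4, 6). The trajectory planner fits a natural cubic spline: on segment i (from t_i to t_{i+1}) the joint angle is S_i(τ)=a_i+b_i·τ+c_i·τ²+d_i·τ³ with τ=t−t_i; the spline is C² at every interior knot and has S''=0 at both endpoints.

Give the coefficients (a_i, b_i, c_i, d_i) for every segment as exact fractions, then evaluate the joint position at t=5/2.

  seg 0: a=-5 b=1723/213 c=0 d=-232/213
  seg 1: a=2 b=1027/213 c=-232/71 d=110/213
  seg 2: a=1 b=-179/213 c=98/71 d=-49/213
S(5/2) = 1029/284

Δ: Δ0=7, Δ1=-1/3, Δ2=1
row 1: diag=8, rhs=-44; c'=3/8, d'=-11/2
row 2: denom=10−3·3/8=71/8; d'=(8−3·-11/2)/(71/8)=196/71
back: M2=196/71
back: M1=-11/2−3/8·196/71=-464/71
M: M0=0, M1=-464/71, M2=196/71, M3=0
seg 0: a=-5, c=M0/2=0, d=(M1−M0)/(6·1)=-232/213, b=Δ0−h0·(2M0+M1)/6=1723/213
seg 1: a=2, c=M1/2=-232/71, d=(M2−M1)/(6·3)=110/213, b=Δ1−h1·(2M1+M2)/6=1027/213
seg 2: a=1, c=M2/2=98/71, d=(M3−M2)/(6·2)=-49/213, b=Δ2−h2·(2M2+M3)/6=-179/213
t_q=5/2 → seg 1, τ=3/2; S=2+1027/213·τ+-232/71·τ²+110/213·τ³=1029/284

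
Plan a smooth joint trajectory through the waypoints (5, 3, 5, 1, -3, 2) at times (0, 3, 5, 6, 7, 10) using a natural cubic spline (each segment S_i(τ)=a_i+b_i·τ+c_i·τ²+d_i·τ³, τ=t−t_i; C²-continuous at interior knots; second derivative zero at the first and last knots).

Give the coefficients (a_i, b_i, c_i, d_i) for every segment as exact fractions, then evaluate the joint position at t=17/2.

Δ: Δ0=-2/3, Δ1=1, Δ2=-4, Δ3=-4, Δ4=5/3
row 1: diag=10, rhs=10; c'=1/5, d'=1
row 2: denom=6−2·1/5=28/5; d'=(-30−2·1)/(28/5)=-40/7
row 3: denom=4−1·5/28=107/28; d'=(0−1·-40/7)/(107/28)=160/107
row 4: denom=8−1·28/107=828/107; d'=(34−1·160/107)/(828/107)=1739/414
back: M4=1739/414
back: M3=160/107−28/107·1739/414=82/207
back: M2=-40/7−5/28·82/207=-2395/414
back: M1=1−1/5·-2395/414=893/414
M: M0=0, M1=893/414, M2=-2395/414, M3=82/207, M4=1739/414, M5=0
seg 0: a=5, c=M0/2=0, d=(M1−M0)/(6·3)=893/7452, b=Δ0−h0·(2M0+M1)/6=-1445/828
seg 1: a=3, c=M1/2=893/828, d=(M2−M1)/(6·2)=-137/207, b=Δ1−h1·(2M1+M2)/6=617/414
seg 2: a=5, c=M2/2=-2395/828, d=(M3−M2)/(6·1)=853/828, b=Δ2−h2·(2M2+M3)/6=-295/138
seg 3: a=1, c=M3/2=41/207, d=(M4−M3)/(6·1)=175/276, b=Δ3−h3·(2M3+M4)/6=-4001/828
seg 4: a=-3, c=M4/2=1739/828, d=(M5−M4)/(6·3)=-1739/7452, b=Δ4−h4·(2M4+M5)/6=-1049/414
t_q=17/2 → seg 4, τ=3/2; S=-3+-1049/414·τ+1739/828·τ²+-1739/7452·τ³=-2107/736

  seg 0: a=5 b=-1445/828 c=0 d=893/7452
  seg 1: a=3 b=617/414 c=893/828 d=-137/207
  seg 2: a=5 b=-295/138 c=-2395/828 d=853/828
  seg 3: a=1 b=-4001/828 c=41/207 d=175/276
  seg 4: a=-3 b=-1049/414 c=1739/828 d=-1739/7452
S(17/2) = -2107/736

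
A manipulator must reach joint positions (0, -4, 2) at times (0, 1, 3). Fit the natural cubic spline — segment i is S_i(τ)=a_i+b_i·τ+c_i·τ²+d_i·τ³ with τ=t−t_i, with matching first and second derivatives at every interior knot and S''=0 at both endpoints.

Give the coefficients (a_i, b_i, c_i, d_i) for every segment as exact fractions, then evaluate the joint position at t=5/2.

  seg 0: a=0 b=-31/6 c=0 d=7/6
  seg 1: a=-4 b=-5/3 c=7/2 d=-7/12
S(5/2) = -19/32

Δ: Δ0=-4, Δ1=3
row 1: diag=6, rhs=42; c'=1/3, d'=7
back: M1=7
M: M0=0, M1=7, M2=0
seg 0: a=0, c=M0/2=0, d=(M1−M0)/(6·1)=7/6, b=Δ0−h0·(2M0+M1)/6=-31/6
seg 1: a=-4, c=M1/2=7/2, d=(M2−M1)/(6·2)=-7/12, b=Δ1−h1·(2M1+M2)/6=-5/3
t_q=5/2 → seg 1, τ=3/2; S=-4+-5/3·τ+7/2·τ²+-7/12·τ³=-19/32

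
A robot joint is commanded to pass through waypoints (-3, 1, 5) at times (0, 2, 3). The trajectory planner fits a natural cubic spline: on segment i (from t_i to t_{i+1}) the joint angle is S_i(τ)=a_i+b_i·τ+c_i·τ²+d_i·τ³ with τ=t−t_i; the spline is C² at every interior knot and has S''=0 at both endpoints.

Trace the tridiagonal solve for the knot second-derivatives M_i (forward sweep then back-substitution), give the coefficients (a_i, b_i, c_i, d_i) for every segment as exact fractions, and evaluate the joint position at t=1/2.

  seg 0: a=-3 b=4/3 c=0 d=1/6
  seg 1: a=1 b=10/3 c=1 d=-1/3
S(1/2) = -37/16

Δ: Δ0=2, Δ1=4
row 1: diag=6, rhs=12; c'=1/6, d'=2
back: M1=2
M: M0=0, M1=2, M2=0
seg 0: a=-3, c=M0/2=0, d=(M1−M0)/(6·2)=1/6, b=Δ0−h0·(2M0+M1)/6=4/3
seg 1: a=1, c=M1/2=1, d=(M2−M1)/(6·1)=-1/3, b=Δ1−h1·(2M1+M2)/6=10/3
t_q=1/2 → seg 0, τ=1/2; S=-3+4/3·τ+0·τ²+1/6·τ³=-37/16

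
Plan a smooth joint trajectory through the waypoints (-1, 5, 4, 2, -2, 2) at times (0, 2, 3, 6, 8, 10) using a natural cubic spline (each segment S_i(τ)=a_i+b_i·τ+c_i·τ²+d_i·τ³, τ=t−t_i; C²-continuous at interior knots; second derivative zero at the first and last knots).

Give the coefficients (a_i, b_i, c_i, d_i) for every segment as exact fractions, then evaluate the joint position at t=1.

Δ: Δ0=3, Δ1=-1, Δ2=-2/3, Δ3=-2, Δ4=2
row 1: diag=6, rhs=-24; c'=1/6, d'=-4
row 2: denom=8−1·1/6=47/6; d'=(2−1·-4)/(47/6)=36/47
row 3: denom=10−3·18/47=416/47; d'=(-8−3·36/47)/(416/47)=-121/104
row 4: denom=8−2·47/208=785/104; d'=(24−2·-121/104)/(785/104)=2738/785
back: M4=2738/785
back: M3=-121/104−47/208·2738/785=-1532/785
back: M2=36/47−18/47·-1532/785=1188/785
back: M1=-4−1/6·1188/785=-3338/785
M: M0=0, M1=-3338/785, M2=1188/785, M3=-1532/785, M4=2738/785, M5=0
seg 0: a=-1, c=M0/2=0, d=(M1−M0)/(6·2)=-1669/4710, b=Δ0−h0·(2M0+M1)/6=10403/2355
seg 1: a=5, c=M1/2=-1669/785, d=(M2−M1)/(6·1)=2263/2355, b=Δ1−h1·(2M1+M2)/6=389/2355
seg 2: a=4, c=M2/2=594/785, d=(M3−M2)/(6·3)=-272/1413, b=Δ2−h2·(2M2+M3)/6=-2836/2355
seg 3: a=2, c=M3/2=-766/785, d=(M4−M3)/(6·2)=427/942, b=Δ3−h3·(2M3+M4)/6=-4384/2355
seg 4: a=-2, c=M4/2=1369/785, d=(M5−M4)/(6·2)=-1369/4710, b=Δ4−h4·(2M4+M5)/6=-766/2355
t_q=1 → seg 0, τ=1; S=-1+10403/2355·τ+0·τ²+-1669/4710·τ³=4809/1570

  seg 0: a=-1 b=10403/2355 c=0 d=-1669/4710
  seg 1: a=5 b=389/2355 c=-1669/785 d=2263/2355
  seg 2: a=4 b=-2836/2355 c=594/785 d=-272/1413
  seg 3: a=2 b=-4384/2355 c=-766/785 d=427/942
  seg 4: a=-2 b=-766/2355 c=1369/785 d=-1369/4710
S(1) = 4809/1570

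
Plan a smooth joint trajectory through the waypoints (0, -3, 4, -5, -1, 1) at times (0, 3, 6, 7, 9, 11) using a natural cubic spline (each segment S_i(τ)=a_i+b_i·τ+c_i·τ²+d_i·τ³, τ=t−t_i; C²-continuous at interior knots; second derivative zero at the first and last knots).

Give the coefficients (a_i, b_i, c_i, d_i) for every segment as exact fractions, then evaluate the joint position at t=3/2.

  seg 0: a=0 b=-6235/1866 c=0 d=4369/16794
  seg 1: a=-3 b=3436/933 c=4369/1866 d=-15625/16794
  seg 2: a=4 b=-13789/1866 c=-1876/311 d=8251/1866
  seg 3: a=-5 b=-5774/933 c=4499/622 d=-5857/3732
  seg 4: a=-1 b=3649/933 c=-679/311 d=679/1866
S(3/2) = -20571/4976

Δ: Δ0=-1, Δ1=7/3, Δ2=-9, Δ3=2, Δ4=1
row 1: diag=12, rhs=20; c'=1/4, d'=5/3
row 2: denom=8−3·1/4=29/4; d'=(-68−3·5/3)/(29/4)=-292/29
row 3: denom=6−1·4/29=170/29; d'=(66−1·-292/29)/(170/29)=1103/85
row 4: denom=8−2·29/85=622/85; d'=(-6−2·1103/85)/(622/85)=-1358/311
back: M4=-1358/311
back: M3=1103/85−29/85·-1358/311=4499/311
back: M2=-292/29−4/29·4499/311=-3752/311
back: M1=5/3−1/4·-3752/311=4369/933
M: M0=0, M1=4369/933, M2=-3752/311, M3=4499/311, M4=-1358/311, M5=0
seg 0: a=0, c=M0/2=0, d=(M1−M0)/(6·3)=4369/16794, b=Δ0−h0·(2M0+M1)/6=-6235/1866
seg 1: a=-3, c=M1/2=4369/1866, d=(M2−M1)/(6·3)=-15625/16794, b=Δ1−h1·(2M1+M2)/6=3436/933
seg 2: a=4, c=M2/2=-1876/311, d=(M3−M2)/(6·1)=8251/1866, b=Δ2−h2·(2M2+M3)/6=-13789/1866
seg 3: a=-5, c=M3/2=4499/622, d=(M4−M3)/(6·2)=-5857/3732, b=Δ3−h3·(2M3+M4)/6=-5774/933
seg 4: a=-1, c=M4/2=-679/311, d=(M5−M4)/(6·2)=679/1866, b=Δ4−h4·(2M4+M5)/6=3649/933
t_q=3/2 → seg 0, τ=3/2; S=0+-6235/1866·τ+0·τ²+4369/16794·τ³=-20571/4976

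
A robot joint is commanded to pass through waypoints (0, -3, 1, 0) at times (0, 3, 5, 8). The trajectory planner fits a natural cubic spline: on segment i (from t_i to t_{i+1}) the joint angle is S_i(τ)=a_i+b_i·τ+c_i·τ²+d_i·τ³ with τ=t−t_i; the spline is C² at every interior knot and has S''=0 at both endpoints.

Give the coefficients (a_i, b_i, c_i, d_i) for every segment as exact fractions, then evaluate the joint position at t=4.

  seg 0: a=0 b=-25/12 c=0 d=13/108
  seg 1: a=-3 b=7/6 c=13/12 d=-1/3
  seg 2: a=1 b=3/2 c=-11/12 d=11/108
S(4) = -13/12

Δ: Δ0=-1, Δ1=2, Δ2=-1/3
row 1: diag=10, rhs=18; c'=1/5, d'=9/5
row 2: denom=10−2·1/5=48/5; d'=(-14−2·9/5)/(48/5)=-11/6
back: M2=-11/6
back: M1=9/5−1/5·-11/6=13/6
M: M0=0, M1=13/6, M2=-11/6, M3=0
seg 0: a=0, c=M0/2=0, d=(M1−M0)/(6·3)=13/108, b=Δ0−h0·(2M0+M1)/6=-25/12
seg 1: a=-3, c=M1/2=13/12, d=(M2−M1)/(6·2)=-1/3, b=Δ1−h1·(2M1+M2)/6=7/6
seg 2: a=1, c=M2/2=-11/12, d=(M3−M2)/(6·3)=11/108, b=Δ2−h2·(2M2+M3)/6=3/2
t_q=4 → seg 1, τ=1; S=-3+7/6·τ+13/12·τ²+-1/3·τ³=-13/12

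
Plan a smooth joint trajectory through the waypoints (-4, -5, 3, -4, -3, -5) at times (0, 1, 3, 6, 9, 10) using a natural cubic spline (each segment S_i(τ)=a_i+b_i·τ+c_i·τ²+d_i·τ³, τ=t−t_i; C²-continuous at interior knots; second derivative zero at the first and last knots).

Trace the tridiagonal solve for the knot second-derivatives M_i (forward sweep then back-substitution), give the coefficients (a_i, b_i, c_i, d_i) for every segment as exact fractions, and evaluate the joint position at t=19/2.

Δ: Δ0=-1, Δ1=4, Δ2=-7/3, Δ3=1/3, Δ4=-2
row 1: diag=6, rhs=30; c'=1/3, d'=5
row 2: denom=10−2·1/3=28/3; d'=(-38−2·5)/(28/3)=-36/7
row 3: denom=12−3·9/28=309/28; d'=(16−3·-36/7)/(309/28)=880/309
row 4: denom=8−3·28/103=740/103; d'=(-14−3·880/309)/(740/103)=-1161/370
back: M4=-1161/370
back: M3=880/309−28/103·-1161/370=2054/555
back: M2=-36/7−9/28·2054/555=-2343/370
back: M1=5−1/3·-2343/370=2631/370
M: M0=0, M1=2631/370, M2=-2343/370, M3=2054/555, M4=-1161/370, M5=0
seg 0: a=-4, c=M0/2=0, d=(M1−M0)/(6·1)=877/740, b=Δ0−h0·(2M0+M1)/6=-1617/740
seg 1: a=-5, c=M1/2=2631/740, d=(M2−M1)/(6·2)=-829/740, b=Δ1−h1·(2M1+M2)/6=507/370
seg 2: a=3, c=M2/2=-2343/740, d=(M3−M2)/(6·3)=301/540, b=Δ2−h2·(2M2+M3)/6=159/74
seg 3: a=-4, c=M3/2=1027/555, d=(M4−M3)/(6·3)=-7591/19980, b=Δ3−h3·(2M3+M4)/6=-1331/740
seg 4: a=-3, c=M4/2=-1161/740, d=(M5−M4)/(6·1)=387/740, b=Δ4−h4·(2M4+M5)/6=-353/370
t_q=19/2 → seg 4, τ=1/2; S=-3+-353/370·τ+-1161/740·τ²+387/740·τ³=-22519/5920

  seg 0: a=-4 b=-1617/740 c=0 d=877/740
  seg 1: a=-5 b=507/370 c=2631/740 d=-829/740
  seg 2: a=3 b=159/74 c=-2343/740 d=301/540
  seg 3: a=-4 b=-1331/740 c=1027/555 d=-7591/19980
  seg 4: a=-3 b=-353/370 c=-1161/740 d=387/740
S(19/2) = -22519/5920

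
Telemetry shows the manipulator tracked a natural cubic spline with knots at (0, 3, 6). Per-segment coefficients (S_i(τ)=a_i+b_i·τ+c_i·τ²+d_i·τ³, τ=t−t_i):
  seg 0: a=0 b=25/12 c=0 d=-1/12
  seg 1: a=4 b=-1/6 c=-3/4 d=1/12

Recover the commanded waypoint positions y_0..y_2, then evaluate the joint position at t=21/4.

y_0=0 y_1=4 y_2=-1
S(21/4) = 199/256

y_0 = S_0(0) = a_0 = 0
y_1 = S_1(0) = a_1 = 4
y_2 = S_1(3) = -1
t_q=21/4 is in segment 1 (τ=9/4); S_1(τ)=199/256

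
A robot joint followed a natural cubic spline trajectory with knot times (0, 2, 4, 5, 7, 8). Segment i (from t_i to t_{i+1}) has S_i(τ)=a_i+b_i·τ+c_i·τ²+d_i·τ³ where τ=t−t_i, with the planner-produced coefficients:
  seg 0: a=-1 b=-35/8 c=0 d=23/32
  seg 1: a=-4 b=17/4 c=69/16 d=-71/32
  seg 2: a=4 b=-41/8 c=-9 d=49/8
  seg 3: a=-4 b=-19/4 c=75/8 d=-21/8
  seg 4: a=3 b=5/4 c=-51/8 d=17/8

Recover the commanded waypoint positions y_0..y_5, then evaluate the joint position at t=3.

y_0=-1 y_1=-4 y_2=4 y_3=-4 y_4=3 y_5=0
S(3) = 75/32

y_0 = S_0(0) = a_0 = -1
y_1 = S_1(0) = a_1 = -4
y_2 = S_2(0) = a_2 = 4
y_3 = S_3(0) = a_3 = -4
y_4 = S_4(0) = a_4 = 3
y_5 = S_4(1) = 0
t_q=3 is in segment 1 (τ=1); S_1(τ)=75/32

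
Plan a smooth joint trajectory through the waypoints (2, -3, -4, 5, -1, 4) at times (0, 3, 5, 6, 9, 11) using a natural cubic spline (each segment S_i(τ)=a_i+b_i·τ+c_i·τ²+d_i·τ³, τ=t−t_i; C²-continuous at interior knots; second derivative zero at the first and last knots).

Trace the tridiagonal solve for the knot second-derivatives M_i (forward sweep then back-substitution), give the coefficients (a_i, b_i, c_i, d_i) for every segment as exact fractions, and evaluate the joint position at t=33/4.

Δ: Δ0=-5/3, Δ1=-1/2, Δ2=9, Δ3=-2, Δ4=5/2
row 1: diag=10, rhs=7; c'=1/5, d'=7/10
row 2: denom=6−2·1/5=28/5; d'=(57−2·7/10)/(28/5)=139/14
row 3: denom=8−1·5/28=219/28; d'=(-66−1·139/14)/(219/28)=-2126/219
row 4: denom=10−3·28/73=646/73; d'=(27−3·-2126/219)/(646/73)=241/38
back: M4=241/38
back: M3=-2126/219−28/73·241/38=-692/57
back: M2=139/14−5/28·-692/57=1379/114
back: M1=7/10−1/5·1379/114=-98/57
M: M0=0, M1=-98/57, M2=1379/114, M3=-692/57, M4=241/38, M5=0
seg 0: a=2, c=M0/2=0, d=(M1−M0)/(6·3)=-49/513, b=Δ0−h0·(2M0+M1)/6=-46/57
seg 1: a=-3, c=M1/2=-49/57, d=(M2−M1)/(6·2)=175/152, b=Δ1−h1·(2M1+M2)/6=-193/57
seg 2: a=-4, c=M2/2=1379/228, d=(M3−M2)/(6·1)=-307/76, b=Δ2−h2·(2M2+M3)/6=797/114
seg 3: a=5, c=M3/2=-346/57, d=(M4−M3)/(6·3)=2107/2052, b=Δ3−h3·(2M3+M4)/6=1589/228
seg 4: a=-1, c=M4/2=241/76, d=(M5−M4)/(6·2)=-241/456, b=Δ4−h4·(2M4+M5)/6=-197/114
t_q=33/4 → seg 3, τ=9/4; S=5+1589/228·τ+-346/57·τ²+2107/2052·τ³=8009/4864

  seg 0: a=2 b=-46/57 c=0 d=-49/513
  seg 1: a=-3 b=-193/57 c=-49/57 d=175/152
  seg 2: a=-4 b=797/114 c=1379/228 d=-307/76
  seg 3: a=5 b=1589/228 c=-346/57 d=2107/2052
  seg 4: a=-1 b=-197/114 c=241/76 d=-241/456
S(33/4) = 8009/4864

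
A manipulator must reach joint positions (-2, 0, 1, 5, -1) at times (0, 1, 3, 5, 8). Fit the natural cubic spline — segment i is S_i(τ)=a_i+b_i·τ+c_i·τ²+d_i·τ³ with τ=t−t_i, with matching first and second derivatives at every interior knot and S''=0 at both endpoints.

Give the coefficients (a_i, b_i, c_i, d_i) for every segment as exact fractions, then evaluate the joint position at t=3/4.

Δ: Δ0=2, Δ1=1/2, Δ2=2, Δ3=-2
row 1: diag=6, rhs=-9; c'=1/3, d'=-3/2
row 2: denom=8−2·1/3=22/3; d'=(9−2·-3/2)/(22/3)=18/11
row 3: denom=10−2·3/11=104/11; d'=(-24−2·18/11)/(104/11)=-75/26
back: M3=-75/26
back: M2=18/11−3/11·-75/26=63/26
back: M1=-3/2−1/3·63/26=-30/13
M: M0=0, M1=-30/13, M2=63/26, M3=-75/26, M4=0
seg 0: a=-2, c=M0/2=0, d=(M1−M0)/(6·1)=-5/13, b=Δ0−h0·(2M0+M1)/6=31/13
seg 1: a=0, c=M1/2=-15/13, d=(M2−M1)/(6·2)=41/104, b=Δ1−h1·(2M1+M2)/6=16/13
seg 2: a=1, c=M2/2=63/52, d=(M3−M2)/(6·2)=-23/52, b=Δ2−h2·(2M2+M3)/6=35/26
seg 3: a=5, c=M3/2=-75/52, d=(M4−M3)/(6·3)=25/156, b=Δ3−h3·(2M3+M4)/6=23/26
t_q=3/4 → seg 0, τ=3/4; S=-2+31/13·τ+0·τ²+-5/13·τ³=-311/832

  seg 0: a=-2 b=31/13 c=0 d=-5/13
  seg 1: a=0 b=16/13 c=-15/13 d=41/104
  seg 2: a=1 b=35/26 c=63/52 d=-23/52
  seg 3: a=5 b=23/26 c=-75/52 d=25/156
S(3/4) = -311/832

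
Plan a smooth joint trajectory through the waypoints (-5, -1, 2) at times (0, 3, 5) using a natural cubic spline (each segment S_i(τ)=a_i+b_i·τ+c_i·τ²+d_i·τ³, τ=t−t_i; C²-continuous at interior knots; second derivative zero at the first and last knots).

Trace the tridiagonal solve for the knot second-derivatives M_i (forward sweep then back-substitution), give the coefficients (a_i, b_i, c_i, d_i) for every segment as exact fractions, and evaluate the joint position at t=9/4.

  seg 0: a=-5 b=77/60 c=0 d=1/180
  seg 1: a=-1 b=43/30 c=1/20 d=-1/120
S(9/4) = -2623/1280

Δ: Δ0=4/3, Δ1=3/2
row 1: diag=10, rhs=1; c'=1/5, d'=1/10
back: M1=1/10
M: M0=0, M1=1/10, M2=0
seg 0: a=-5, c=M0/2=0, d=(M1−M0)/(6·3)=1/180, b=Δ0−h0·(2M0+M1)/6=77/60
seg 1: a=-1, c=M1/2=1/20, d=(M2−M1)/(6·2)=-1/120, b=Δ1−h1·(2M1+M2)/6=43/30
t_q=9/4 → seg 0, τ=9/4; S=-5+77/60·τ+0·τ²+1/180·τ³=-2623/1280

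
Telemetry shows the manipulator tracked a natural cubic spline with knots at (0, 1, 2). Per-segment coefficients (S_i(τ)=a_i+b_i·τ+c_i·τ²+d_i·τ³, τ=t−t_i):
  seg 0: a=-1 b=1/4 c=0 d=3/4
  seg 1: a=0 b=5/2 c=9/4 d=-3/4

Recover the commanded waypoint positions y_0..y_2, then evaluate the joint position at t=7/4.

y_0=-1 y_1=0 y_2=4
S(7/4) = 723/256

y_0 = S_0(0) = a_0 = -1
y_1 = S_1(0) = a_1 = 0
y_2 = S_1(1) = 4
t_q=7/4 is in segment 1 (τ=3/4); S_1(τ)=723/256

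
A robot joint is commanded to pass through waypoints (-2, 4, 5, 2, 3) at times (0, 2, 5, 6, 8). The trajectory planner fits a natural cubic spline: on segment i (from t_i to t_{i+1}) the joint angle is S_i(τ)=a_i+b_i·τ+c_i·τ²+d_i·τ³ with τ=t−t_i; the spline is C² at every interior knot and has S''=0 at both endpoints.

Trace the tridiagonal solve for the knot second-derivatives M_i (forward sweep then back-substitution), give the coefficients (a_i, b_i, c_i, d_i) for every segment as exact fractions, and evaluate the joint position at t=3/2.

Δ: Δ0=3, Δ1=1/3, Δ2=-3, Δ3=1/2
row 1: diag=10, rhs=-16; c'=3/10, d'=-8/5
row 2: denom=8−3·3/10=71/10; d'=(-20−3·-8/5)/(71/10)=-152/71
row 3: denom=6−1·10/71=416/71; d'=(21−1·-152/71)/(416/71)=1643/416
back: M3=1643/416
back: M2=-152/71−10/71·1643/416=-561/208
back: M1=-8/5−3/10·-561/208=-329/416
M: M0=0, M1=-329/416, M2=-561/208, M3=1643/416, M4=0
seg 0: a=-2, c=M0/2=0, d=(M1−M0)/(6·2)=-329/4992, b=Δ0−h0·(2M0+M1)/6=4073/1248
seg 1: a=4, c=M1/2=-329/832, d=(M2−M1)/(6·3)=-61/576, b=Δ1−h1·(2M1+M2)/6=1543/624
seg 2: a=5, c=M2/2=-561/416, d=(M3−M2)/(6·1)=2765/2496, b=Δ2−h2·(2M2+M3)/6=-6887/2496
seg 3: a=2, c=M3/2=1643/832, d=(M4−M3)/(6·2)=-1643/4992, b=Δ3−h3·(2M3+M4)/6=-1331/624
t_q=3/2 → seg 0, τ=3/2; S=-2+4073/1248·τ+0·τ²+-329/4992·τ³=35583/13312

  seg 0: a=-2 b=4073/1248 c=0 d=-329/4992
  seg 1: a=4 b=1543/624 c=-329/832 d=-61/576
  seg 2: a=5 b=-6887/2496 c=-561/416 d=2765/2496
  seg 3: a=2 b=-1331/624 c=1643/832 d=-1643/4992
S(3/2) = 35583/13312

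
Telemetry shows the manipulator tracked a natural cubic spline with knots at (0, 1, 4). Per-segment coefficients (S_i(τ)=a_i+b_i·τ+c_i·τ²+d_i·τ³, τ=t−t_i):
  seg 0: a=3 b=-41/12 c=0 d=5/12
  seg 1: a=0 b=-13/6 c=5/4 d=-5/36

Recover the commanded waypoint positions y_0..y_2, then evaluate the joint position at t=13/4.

y_0 = S_0(0) = a_0 = 3
y_1 = S_1(0) = a_1 = 0
y_2 = S_1(3) = 1
t_q=13/4 is in segment 1 (τ=9/4); S_1(τ)=-33/256

y_0=3 y_1=0 y_2=1
S(13/4) = -33/256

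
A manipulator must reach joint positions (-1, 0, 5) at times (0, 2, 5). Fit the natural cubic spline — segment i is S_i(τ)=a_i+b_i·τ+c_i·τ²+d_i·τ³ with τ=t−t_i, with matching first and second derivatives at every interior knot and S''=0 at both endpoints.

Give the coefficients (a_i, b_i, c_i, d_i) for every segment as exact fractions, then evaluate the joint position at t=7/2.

  seg 0: a=-1 b=4/15 c=0 d=7/120
  seg 1: a=0 b=29/30 c=7/20 d=-7/180
S(7/2) = 337/160

Δ: Δ0=1/2, Δ1=5/3
row 1: diag=10, rhs=7; c'=3/10, d'=7/10
back: M1=7/10
M: M0=0, M1=7/10, M2=0
seg 0: a=-1, c=M0/2=0, d=(M1−M0)/(6·2)=7/120, b=Δ0−h0·(2M0+M1)/6=4/15
seg 1: a=0, c=M1/2=7/20, d=(M2−M1)/(6·3)=-7/180, b=Δ1−h1·(2M1+M2)/6=29/30
t_q=7/2 → seg 1, τ=3/2; S=0+29/30·τ+7/20·τ²+-7/180·τ³=337/160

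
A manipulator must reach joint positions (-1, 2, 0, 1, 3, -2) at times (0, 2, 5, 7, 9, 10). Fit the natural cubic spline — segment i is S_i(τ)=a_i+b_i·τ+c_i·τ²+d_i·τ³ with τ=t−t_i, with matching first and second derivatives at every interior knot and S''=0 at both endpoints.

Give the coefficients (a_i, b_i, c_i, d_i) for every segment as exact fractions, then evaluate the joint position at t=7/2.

Δ: Δ0=3/2, Δ1=-2/3, Δ2=1/2, Δ3=1, Δ4=-5
row 1: diag=10, rhs=-13; c'=3/10, d'=-13/10
row 2: denom=10−3·3/10=91/10; d'=(7−3·-13/10)/(91/10)=109/91
row 3: denom=8−2·20/91=688/91; d'=(3−2·109/91)/(688/91)=55/688
row 4: denom=6−2·91/344=941/172; d'=(-36−2·55/688)/(941/172)=-12439/1882
back: M4=-12439/1882
back: M3=55/688−91/344·-12439/1882=3441/1882
back: M2=109/91−20/91·3441/1882=749/941
back: M1=-13/10−3/10·749/941=-1448/941
M: M0=0, M1=-1448/941, M2=749/941, M3=3441/1882, M4=-12439/1882, M5=0
seg 0: a=-1, c=M0/2=0, d=(M1−M0)/(6·2)=-362/2823, b=Δ0−h0·(2M0+M1)/6=11365/5646
seg 1: a=2, c=M1/2=-724/941, d=(M2−M1)/(6·3)=2197/16938, b=Δ1−h1·(2M1+M2)/6=2677/5646
seg 2: a=0, c=M2/2=749/1882, d=(M3−M2)/(6·2)=1943/22584, b=Δ2−h2·(2M2+M3)/6=-1807/2823
seg 3: a=1, c=M3/2=3441/3764, d=(M4−M3)/(6·2)=-1985/2823, b=Δ3−h3·(2M3+M4)/6=11203/5646
seg 4: a=3, c=M4/2=-12439/3764, d=(M5−M4)/(6·1)=12439/11292, b=Δ4−h4·(2M4+M5)/6=-15791/5646
t_q=7/2 → seg 1, τ=3/2; S=2+2677/5646·τ+-724/941·τ²+2197/16938·τ³=21347/15056

  seg 0: a=-1 b=11365/5646 c=0 d=-362/2823
  seg 1: a=2 b=2677/5646 c=-724/941 d=2197/16938
  seg 2: a=0 b=-1807/2823 c=749/1882 d=1943/22584
  seg 3: a=1 b=11203/5646 c=3441/3764 d=-1985/2823
  seg 4: a=3 b=-15791/5646 c=-12439/3764 d=12439/11292
S(7/2) = 21347/15056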